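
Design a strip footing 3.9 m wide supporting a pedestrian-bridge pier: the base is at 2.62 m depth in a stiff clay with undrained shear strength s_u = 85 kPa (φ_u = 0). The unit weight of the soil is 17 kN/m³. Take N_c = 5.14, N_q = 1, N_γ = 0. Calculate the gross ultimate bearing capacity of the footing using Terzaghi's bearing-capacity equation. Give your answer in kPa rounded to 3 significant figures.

Overburden at base level: q = 17 × 2.62 = 44.54 kPa.
Cohesion term c·N_c = 85 × 5.14 = 436.9 kPa; surcharge term q·N_q = 44.54 × 1 = 44.54 kPa.
q_ult = 436.9 + 44.54 = 481.44 kPa.

q_ult ≈ 481 kPa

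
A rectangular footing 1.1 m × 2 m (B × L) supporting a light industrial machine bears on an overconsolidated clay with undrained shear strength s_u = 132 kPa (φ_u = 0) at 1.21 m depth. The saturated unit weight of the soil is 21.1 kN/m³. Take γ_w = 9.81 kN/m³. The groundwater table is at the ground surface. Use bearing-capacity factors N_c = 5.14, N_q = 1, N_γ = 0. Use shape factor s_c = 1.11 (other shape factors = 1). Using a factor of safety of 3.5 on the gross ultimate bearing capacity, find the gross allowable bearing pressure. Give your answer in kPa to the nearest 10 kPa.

q_all ≈ 220 kPa

Water table at ground surface, so effective unit weight γ' = 21.1 − 9.81 = 11.29 kN/m³ is used throughout; overburden q = 11.29 × 1.21 = 13.661 kPa.
Cohesion term c·N_c·s_c = 132 × 5.14 × 1.11 = 753.11 kPa; surcharge term q·N_q = 13.661 × 1 = 13.661 kPa.
q_ult = 753.11 + 13.661 = 766.77 kPa.
q_all = 766.77 / 3.5 = 219.08 kPa.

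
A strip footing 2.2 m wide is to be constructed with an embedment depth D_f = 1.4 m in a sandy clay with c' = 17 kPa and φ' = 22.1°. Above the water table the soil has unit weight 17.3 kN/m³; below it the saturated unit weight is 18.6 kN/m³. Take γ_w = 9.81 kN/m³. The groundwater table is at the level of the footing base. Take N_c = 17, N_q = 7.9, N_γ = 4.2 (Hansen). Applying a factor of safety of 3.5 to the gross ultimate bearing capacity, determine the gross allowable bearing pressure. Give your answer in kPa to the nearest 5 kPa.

q_all ≈ 150 kPa

Overburden at base level: q = 17.3 × 1.4 = 24.22 kPa.
Below the base the soil is submerged, so the ½γBN_γ term uses γ' = 18.6 − 9.81 = 8.79 kN/m³.
Cohesion term c·N_c = 17 × 17 = 289 kPa; surcharge term q·N_q = 24.22 × 7.9 = 191.34 kPa; self-weight term 0.5·γ·B·N_γ = 0.5 × 8.79 × 2.2 × 4.2 = 40.61 kPa.
q_ult = 289 + 191.34 + 40.61 = 520.95 kPa.
q_all = q_ult / FS = 520.95 / 3.5 = 148.84 kPa.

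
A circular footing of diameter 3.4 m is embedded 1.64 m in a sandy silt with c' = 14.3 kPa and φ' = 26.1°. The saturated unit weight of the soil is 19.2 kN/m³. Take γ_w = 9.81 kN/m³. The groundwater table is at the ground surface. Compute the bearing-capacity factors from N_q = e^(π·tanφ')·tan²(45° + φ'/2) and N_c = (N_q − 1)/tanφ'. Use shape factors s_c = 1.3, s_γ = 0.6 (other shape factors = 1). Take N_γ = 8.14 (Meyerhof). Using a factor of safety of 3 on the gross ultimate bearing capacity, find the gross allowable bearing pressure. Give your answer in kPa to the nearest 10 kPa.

N_q = e^(π·tan26.1°)·tan²(58.05°) = 11.98; N_c = (N_q − 1)/tanφ' = 22.42.
With the water table at the surface the whole profile is submerged: γ' = 19.2 − 9.81 = 9.39 kN/m³, so q = γ'·D_f = 15.4 kPa; the same γ' applies in the ½γBN_γ term.
q_ult = c·N_c·s_c + q·N_q + 0.5·γ·B·N_γ·s_γ
     = 14.3 × 22.416 × 1.3 + 15.4 × 11.981 + 0.5 × 9.39 × 3.4 × 8.14 × 0.6
     = 416.71 + 184.51 + 77.963 = 679.19 kPa.
q_all = 679.19 / 3 = 226.4 kPa.

q_all ≈ 230 kPa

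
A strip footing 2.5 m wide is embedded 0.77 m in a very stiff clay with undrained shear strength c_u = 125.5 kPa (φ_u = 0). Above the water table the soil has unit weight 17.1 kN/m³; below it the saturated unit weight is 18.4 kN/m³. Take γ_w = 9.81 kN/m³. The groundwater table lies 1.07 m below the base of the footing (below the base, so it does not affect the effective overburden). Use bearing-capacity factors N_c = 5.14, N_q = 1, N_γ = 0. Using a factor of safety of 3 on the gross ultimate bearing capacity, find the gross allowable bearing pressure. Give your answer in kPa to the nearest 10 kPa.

q_all ≈ 220 kPa

Overburden at base level: q = 17.1 × 0.77 = 13.167 kPa.
Cohesion term c·N_c = 125.5 × 5.14 = 645.07 kPa; surcharge term q·N_q = 13.167 × 1 = 13.167 kPa.
q_ult = 645.07 + 13.167 = 658.24 kPa.
q_all = 658.24 / 3 = 219.41 kPa.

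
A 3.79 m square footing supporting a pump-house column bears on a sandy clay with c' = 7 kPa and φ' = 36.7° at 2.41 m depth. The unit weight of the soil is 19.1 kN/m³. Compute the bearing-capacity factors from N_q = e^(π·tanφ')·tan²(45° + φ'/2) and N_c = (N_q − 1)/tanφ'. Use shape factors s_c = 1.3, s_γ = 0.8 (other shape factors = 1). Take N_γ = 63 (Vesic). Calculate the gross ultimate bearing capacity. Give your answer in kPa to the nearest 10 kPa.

tan36.7° = 0.7454, so N_q = e^(π×0.7454)·tan²(63.35°) = 10.399 × 3.97 = 41.29.
N_c = (41.29 − 1)/tan36.7° = 54.05.
Overburden at base level: q = 19.1 × 2.41 = 46.031 kPa.
Cohesion term c·N_c·s_c = 7 × 54.05 × 1.3 = 491.85 kPa; surcharge term q·N_q = 46.031 × 41.288 = 1900.5 kPa; self-weight term 0.5·γ·B·N_γ·s_γ = 0.5 × 19.1 × 3.79 × 63 × 0.8 = 1824.2 kPa.
q_ult = 491.85 + 1900.5 + 1824.2 = 4216.6 kPa.

q_ult ≈ 4220 kPa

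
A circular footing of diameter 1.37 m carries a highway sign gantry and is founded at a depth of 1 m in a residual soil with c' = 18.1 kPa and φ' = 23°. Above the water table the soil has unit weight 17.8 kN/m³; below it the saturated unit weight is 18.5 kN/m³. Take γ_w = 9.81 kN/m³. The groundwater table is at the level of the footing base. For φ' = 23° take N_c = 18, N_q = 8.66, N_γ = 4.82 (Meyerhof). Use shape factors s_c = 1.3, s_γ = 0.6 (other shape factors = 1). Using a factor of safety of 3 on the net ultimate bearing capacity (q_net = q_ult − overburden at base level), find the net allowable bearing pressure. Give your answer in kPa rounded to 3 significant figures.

Overburden at base level: q = 17.8 × 1 = 17.8 kPa.
Below the base the soil is submerged, so the ½γBN_γ term uses γ' = 18.5 − 9.81 = 8.69 kN/m³.
Cohesion term c·N_c·s_c = 18.1 × 18 × 1.3 = 423.54 kPa; surcharge term q·N_q = 17.8 × 8.66 = 154.15 kPa; self-weight term 0.5·γ·B·N_γ·s_γ = 0.5 × 8.69 × 1.37 × 4.82 × 0.6 = 17.215 kPa.
q_ult = 423.54 + 154.15 + 17.215 = 594.9 kPa.
q_net = 594.9 − 17.8 = 577.1 kPa.
q_all(net) = 577.1 / 3 = 192.37 kPa.

q_all(net) ≈ 192 kPa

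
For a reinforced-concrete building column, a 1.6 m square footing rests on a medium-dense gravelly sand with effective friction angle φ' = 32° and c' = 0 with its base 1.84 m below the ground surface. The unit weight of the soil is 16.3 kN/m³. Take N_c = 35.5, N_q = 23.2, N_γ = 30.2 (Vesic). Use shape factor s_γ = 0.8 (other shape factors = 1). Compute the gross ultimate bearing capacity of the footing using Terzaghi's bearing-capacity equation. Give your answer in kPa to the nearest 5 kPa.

Overburden at base level: q = 16.3 × 1.84 = 29.992 kPa.
Surcharge term q·N_q = 29.992 × 23.2 = 695.81 kPa; self-weight term 0.5·γ·B·N_γ·s_γ = 0.5 × 16.3 × 1.6 × 30.2 × 0.8 = 315.05 kPa.
q_ult = 695.81 + 315.05 = 1010.9 kPa.

q_ult ≈ 1010 kPa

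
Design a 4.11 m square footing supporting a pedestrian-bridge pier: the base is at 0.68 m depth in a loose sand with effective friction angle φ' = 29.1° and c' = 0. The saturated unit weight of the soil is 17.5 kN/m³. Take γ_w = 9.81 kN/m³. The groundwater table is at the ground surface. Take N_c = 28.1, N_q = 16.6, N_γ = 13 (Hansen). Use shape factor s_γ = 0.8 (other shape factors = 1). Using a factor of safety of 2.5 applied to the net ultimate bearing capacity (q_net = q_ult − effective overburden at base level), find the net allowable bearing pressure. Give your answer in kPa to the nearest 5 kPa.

With the water table at the surface the whole profile is submerged: γ' = 17.5 − 9.81 = 7.69 kN/m³, so q = γ'·D_f = 5.2292 kPa; the same γ' applies in the ½γBN_γ term.
q_ult = q·N_q + 0.5·γ·B·N_γ·s_γ
     = 5.2292 × 16.6 + 0.5 × 7.69 × 4.11 × 13 × 0.8
     = 86.805 + 164.35 = 251.16 kPa.
Net ultimate: q_net = 251.16 − 5.2292 = 245.93 kPa.
q_all(net) = 245.93 / 2.5 = 98.37 kPa.

q_all(net) ≈ 100 kPa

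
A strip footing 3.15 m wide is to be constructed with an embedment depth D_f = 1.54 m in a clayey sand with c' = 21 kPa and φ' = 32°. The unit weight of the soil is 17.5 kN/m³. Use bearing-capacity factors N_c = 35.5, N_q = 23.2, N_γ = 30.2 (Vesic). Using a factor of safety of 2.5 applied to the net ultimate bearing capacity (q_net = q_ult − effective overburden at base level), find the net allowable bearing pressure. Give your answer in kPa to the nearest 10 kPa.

Overburden at base level: q = 17.5 × 1.54 = 26.95 kPa.
Cohesion term c·N_c = 21 × 35.5 = 745.5 kPa; surcharge term q·N_q = 26.95 × 23.2 = 625.24 kPa; self-weight term 0.5·γ·B·N_γ = 0.5 × 17.5 × 3.15 × 30.2 = 832.39 kPa.
q_ult = 745.5 + 625.24 + 832.39 = 2203.1 kPa.
Net ultimate: q_net = 2203.1 − 26.95 = 2176.2 kPa.
q_all(net) = 2176.2 / 2.5 = 870.47 kPa.

q_all(net) ≈ 870 kPa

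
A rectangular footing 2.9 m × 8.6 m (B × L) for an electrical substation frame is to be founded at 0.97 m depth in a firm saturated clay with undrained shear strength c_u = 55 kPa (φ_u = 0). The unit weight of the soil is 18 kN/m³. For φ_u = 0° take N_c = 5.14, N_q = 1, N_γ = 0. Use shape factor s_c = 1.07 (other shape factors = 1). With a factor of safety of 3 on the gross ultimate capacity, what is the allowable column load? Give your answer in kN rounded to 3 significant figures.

P_all ≈ 2660 kN

Overburden at base level: q = 18 × 0.97 = 17.46 kPa.
Cohesion term c·N_c·s_c = 55 × 5.14 × 1.07 = 302.49 kPa; surcharge term q·N_q = 17.46 × 1 = 17.46 kPa.
q_ult = 302.49 + 17.46 = 319.95 kPa.
Gross allowable pressure q_all = 319.95 / 3 = 106.65 kPa.
Footing area = 24.94 m², so allowable column load = 106.65 × 24.94 = 2659.8 kN.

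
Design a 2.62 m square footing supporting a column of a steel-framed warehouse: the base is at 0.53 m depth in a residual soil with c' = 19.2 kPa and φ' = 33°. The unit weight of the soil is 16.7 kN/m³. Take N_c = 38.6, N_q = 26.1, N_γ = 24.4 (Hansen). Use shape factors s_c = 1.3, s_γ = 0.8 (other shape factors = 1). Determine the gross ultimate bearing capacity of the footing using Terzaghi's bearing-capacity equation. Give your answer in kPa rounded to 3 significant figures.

Effective surcharge at the founding depth q = γ·D_f = 16.7 × 0.53 = 8.851 kPa.
q_ult = c·N_c·s_c + q·N_q + 0.5·γ·B·N_γ·s_γ
     = 19.2 × 38.6 × 1.3 + 8.851 × 26.1 + 0.5 × 16.7 × 2.62 × 24.4 × 0.8
     = 963.46 + 231.01 + 427.04 = 1621.5 kPa.

q_ult ≈ 1620 kPa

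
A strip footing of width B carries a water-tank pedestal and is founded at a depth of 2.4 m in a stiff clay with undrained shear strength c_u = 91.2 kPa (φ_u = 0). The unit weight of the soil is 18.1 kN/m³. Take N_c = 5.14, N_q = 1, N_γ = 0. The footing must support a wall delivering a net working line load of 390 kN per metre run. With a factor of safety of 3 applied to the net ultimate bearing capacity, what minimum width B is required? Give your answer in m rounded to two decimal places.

Overburden at base level: q = 18.1 × 2.4 = 43.44 kPa.
Cohesion term c·N_c = 91.2 × 5.14 = 468.77 kPa; surcharge term q·N_q = 43.44 × 1 = 43.44 kPa.
q_ult = 468.77 + 43.44 = 512.21 kPa.
For φ = 0 the ½γBN_γ term vanishes, so q_ult is independent of B. q_net = 512.21 − 43.44 = 468.77 kPa; q_all(net) = 468.77/3 = 156.26 kPa.
Required width B = w / q_all(net) = 390 / 156.26 = 2.496 m.

B = 2.50 m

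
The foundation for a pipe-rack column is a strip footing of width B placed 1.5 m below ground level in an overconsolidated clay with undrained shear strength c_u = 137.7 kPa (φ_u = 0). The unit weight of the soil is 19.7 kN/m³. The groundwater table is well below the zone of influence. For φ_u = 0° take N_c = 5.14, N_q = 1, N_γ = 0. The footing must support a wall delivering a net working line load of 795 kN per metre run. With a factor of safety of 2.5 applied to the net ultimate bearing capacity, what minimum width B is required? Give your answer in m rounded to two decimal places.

Effective surcharge at the founding depth q = γ·D_f = 19.7 × 1.5 = 29.55 kPa.
q_ult = c·N_c + q·N_q
     = 137.7 × 5.14 + 29.55 × 1
     = 707.78 + 29.55 = 737.33 kPa.
For φ = 0 the ½γBN_γ term vanishes, so q_ult is independent of B. q_net = 737.33 − 29.55 = 707.78 kPa; q_all(net) = 707.78/2.5 = 283.11 kPa.
Required width B = w / q_all(net) = 795 / 283.11 = 2.808 m.

B = 2.81 m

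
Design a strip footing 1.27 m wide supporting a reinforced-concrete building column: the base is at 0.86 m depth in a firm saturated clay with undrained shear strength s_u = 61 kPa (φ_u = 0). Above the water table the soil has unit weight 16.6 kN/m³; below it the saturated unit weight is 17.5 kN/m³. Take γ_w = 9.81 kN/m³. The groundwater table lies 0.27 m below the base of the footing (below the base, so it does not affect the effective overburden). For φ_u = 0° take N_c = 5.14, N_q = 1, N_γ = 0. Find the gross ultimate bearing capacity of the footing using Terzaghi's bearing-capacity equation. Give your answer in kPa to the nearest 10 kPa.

q_ult ≈ 330 kPa

q = γ·D_f = 16.6 × 0.86 = 14.276 kPa.
c·N_c = 61 × 5.14 = 313.54 kPa
q·N_q = 14.276 × 1 = 14.276 kPa
q_ult = 313.54 + 14.276 = 327.82 kPa.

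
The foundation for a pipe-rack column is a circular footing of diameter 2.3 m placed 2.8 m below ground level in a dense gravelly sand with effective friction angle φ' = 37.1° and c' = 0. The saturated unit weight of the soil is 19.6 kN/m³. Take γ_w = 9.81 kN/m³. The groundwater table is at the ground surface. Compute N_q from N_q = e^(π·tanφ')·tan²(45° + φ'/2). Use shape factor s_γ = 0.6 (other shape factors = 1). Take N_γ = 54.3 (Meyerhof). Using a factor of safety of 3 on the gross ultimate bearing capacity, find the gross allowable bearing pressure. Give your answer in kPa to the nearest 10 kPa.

q_all ≈ 520 kPa

N_q = e^(π·tan37.1°)·tan²(63.55°) = 43.48.
With the water table at the surface the whole profile is submerged: γ' = 19.6 − 9.81 = 9.79 kN/m³, so q = γ'·D_f = 27.412 kPa; the same γ' applies in the ½γBN_γ term.
q_ult = q·N_q + 0.5·γ·B·N_γ·s_γ
     = 27.412 × 43.481 + 0.5 × 9.79 × 2.3 × 54.3 × 0.6
     = 1191.9 + 366.8 = 1558.7 kPa.
q_all = 1558.7 / 3 = 519.57 kPa.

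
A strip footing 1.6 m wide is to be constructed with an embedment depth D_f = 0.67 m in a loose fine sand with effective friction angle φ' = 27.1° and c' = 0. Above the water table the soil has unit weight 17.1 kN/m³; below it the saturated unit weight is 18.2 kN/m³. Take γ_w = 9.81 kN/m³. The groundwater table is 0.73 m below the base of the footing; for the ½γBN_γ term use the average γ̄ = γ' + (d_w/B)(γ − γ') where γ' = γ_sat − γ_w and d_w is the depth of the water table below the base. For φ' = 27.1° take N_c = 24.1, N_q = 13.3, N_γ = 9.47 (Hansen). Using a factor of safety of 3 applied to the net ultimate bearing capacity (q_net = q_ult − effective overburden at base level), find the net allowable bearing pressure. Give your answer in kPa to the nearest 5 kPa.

Effective surcharge at the founding depth q = γ·D_f = 17.1 × 0.67 = 11.457 kPa.
With d_w = 0.73 m < B, γ̄ = 8.39 + (0.73/1.6) × (17.1 − 8.39) = 12.364 kN/m³.
q_ult = q·N_q + 0.5·γ·B·N_γ
     = 11.457 × 13.3 + 0.5 × 12.364 × 1.6 × 9.47
     = 152.38 + 93.669 = 246.05 kPa.
Net ultimate: q_net = 246.05 − 11.457 = 234.59 kPa.
q_all(net) = 234.59 / 3 = 78.197 kPa.

q_all(net) ≈ 80 kPa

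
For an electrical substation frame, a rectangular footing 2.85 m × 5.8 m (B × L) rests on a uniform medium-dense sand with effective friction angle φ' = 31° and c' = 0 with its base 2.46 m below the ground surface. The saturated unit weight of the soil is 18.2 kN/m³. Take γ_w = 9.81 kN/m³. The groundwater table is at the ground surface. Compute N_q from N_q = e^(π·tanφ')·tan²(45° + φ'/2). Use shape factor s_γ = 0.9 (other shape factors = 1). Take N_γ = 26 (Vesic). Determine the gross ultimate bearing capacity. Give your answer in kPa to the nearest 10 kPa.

tan31° = 0.6009, so N_q = e^(π×0.6009)·tan²(60.5°) = 6.604 × 3.124 = 20.63.
Water table at ground surface, so effective unit weight γ' = 18.2 − 9.81 = 8.39 kN/m³ is used throughout; overburden q = 8.39 × 2.46 = 20.639 kPa; the same γ' applies in the ½γBN_γ term.
Surcharge term q·N_q = 20.639 × 20.631 = 425.81 kPa; self-weight term 0.5·γ·B·N_γ·s_γ = 0.5 × 8.39 × 2.85 × 26 × 0.9 = 279.76 kPa.
q_ult = 425.81 + 279.76 = 705.57 kPa.

q_ult ≈ 710 kPa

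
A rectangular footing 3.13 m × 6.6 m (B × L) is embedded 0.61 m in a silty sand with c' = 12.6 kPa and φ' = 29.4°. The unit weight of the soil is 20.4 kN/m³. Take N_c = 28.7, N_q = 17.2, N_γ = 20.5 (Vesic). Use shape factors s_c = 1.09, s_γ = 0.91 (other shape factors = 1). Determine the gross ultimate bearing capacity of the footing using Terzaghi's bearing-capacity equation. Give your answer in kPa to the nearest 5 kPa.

Overburden at base level: q = 20.4 × 0.61 = 12.444 kPa.
Cohesion term c·N_c·s_c = 12.6 × 28.7 × 1.09 = 394.17 kPa; surcharge term q·N_q = 12.444 × 17.2 = 214.04 kPa; self-weight term 0.5·γ·B·N_γ·s_γ = 0.5 × 20.4 × 3.13 × 20.5 × 0.91 = 595.58 kPa.
q_ult = 394.17 + 214.04 + 595.58 = 1203.8 kPa.

q_ult ≈ 1205 kPa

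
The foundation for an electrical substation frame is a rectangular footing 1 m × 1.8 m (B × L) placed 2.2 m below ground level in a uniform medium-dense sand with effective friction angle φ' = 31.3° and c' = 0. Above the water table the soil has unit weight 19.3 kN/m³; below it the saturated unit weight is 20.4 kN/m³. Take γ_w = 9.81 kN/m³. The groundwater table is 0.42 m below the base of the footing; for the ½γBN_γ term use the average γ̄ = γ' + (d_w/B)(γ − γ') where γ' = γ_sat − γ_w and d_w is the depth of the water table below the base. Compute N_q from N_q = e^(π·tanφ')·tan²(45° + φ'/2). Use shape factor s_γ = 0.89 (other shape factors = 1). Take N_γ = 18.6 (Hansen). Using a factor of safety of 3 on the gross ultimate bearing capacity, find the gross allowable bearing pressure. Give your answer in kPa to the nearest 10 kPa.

N_q = e^(π·tan31.3°)·tan²(60.65°) = 21.36.
Effective surcharge at the founding depth q = γ·D_f = 19.3 × 2.2 = 42.46 kPa.
With d_w = 0.42 m < B, γ̄ = 10.59 + (0.42/1) × (19.3 − 10.59) = 14.248 kN/m³.
q_ult = q·N_q + 0.5·γ·B·N_γ·s_γ
     = 42.46 × 21.359 + 0.5 × 14.248 × 1 × 18.6 × 0.89
     = 906.91 + 117.93 = 1024.8 kPa.
q_all = 1024.8 / 3 = 341.61 kPa.

q_all ≈ 340 kPa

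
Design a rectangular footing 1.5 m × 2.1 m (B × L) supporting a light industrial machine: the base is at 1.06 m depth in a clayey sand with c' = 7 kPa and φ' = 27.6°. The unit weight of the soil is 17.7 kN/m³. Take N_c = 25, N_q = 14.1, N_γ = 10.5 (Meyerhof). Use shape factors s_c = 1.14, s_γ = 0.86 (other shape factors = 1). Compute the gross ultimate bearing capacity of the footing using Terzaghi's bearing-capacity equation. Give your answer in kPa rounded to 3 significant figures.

Effective surcharge at the founding depth q = γ·D_f = 17.7 × 1.06 = 18.762 kPa.
q_ult = c·N_c·s_c + q·N_q + 0.5·γ·B·N_γ·s_γ
     = 7 × 25 × 1.14 + 18.762 × 14.1 + 0.5 × 17.7 × 1.5 × 10.5 × 0.86
     = 199.5 + 264.54 + 119.87 = 583.92 kPa.

q_ult ≈ 584 kPa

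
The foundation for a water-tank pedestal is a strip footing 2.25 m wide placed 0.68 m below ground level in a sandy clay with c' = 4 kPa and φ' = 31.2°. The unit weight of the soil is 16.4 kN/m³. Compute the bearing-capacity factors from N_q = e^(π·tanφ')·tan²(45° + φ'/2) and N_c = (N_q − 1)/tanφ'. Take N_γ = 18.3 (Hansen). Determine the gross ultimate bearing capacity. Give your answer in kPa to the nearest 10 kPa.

tan31.2° = 0.6056, so N_q = e^(π×0.6056)·tan²(60.6°) = 6.703 × 3.15 = 21.11.
N_c = (21.11 − 1)/tan31.2° = 33.21.
Effective surcharge at the founding depth q = γ·D_f = 16.4 × 0.68 = 11.152 kPa.
q_ult = c·N_c + q·N_q + 0.5·γ·B·N_γ
     = 4 × 33.211 + 11.152 × 21.113 + 0.5 × 16.4 × 2.25 × 18.3
     = 132.84 + 235.45 + 337.63 = 705.93 kPa.

q_ult ≈ 710 kPa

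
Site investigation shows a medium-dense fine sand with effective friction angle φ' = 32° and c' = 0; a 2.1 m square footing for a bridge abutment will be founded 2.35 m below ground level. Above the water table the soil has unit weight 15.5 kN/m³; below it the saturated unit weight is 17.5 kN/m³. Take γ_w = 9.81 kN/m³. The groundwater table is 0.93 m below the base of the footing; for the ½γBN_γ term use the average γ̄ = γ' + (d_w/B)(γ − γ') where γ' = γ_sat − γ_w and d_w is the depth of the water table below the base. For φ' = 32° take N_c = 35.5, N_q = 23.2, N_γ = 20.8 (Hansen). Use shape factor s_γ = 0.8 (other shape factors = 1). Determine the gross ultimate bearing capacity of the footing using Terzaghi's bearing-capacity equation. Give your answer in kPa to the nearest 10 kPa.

q = γ·D_f = 15.5 × 2.35 = 36.425 kPa.
γ' = 7.69 kN/m³; averaging over the depth B below the base, γ̄ = γ' + (d_w/B)(γ − γ') = 11.149 kN/m³.
q·N_q = 36.425 × 23.2 = 845.06 kPa
0.5·γ·B·N_γ·s_γ = 0.5 × 11.149 × 2.1 × 20.8 × 0.8 = 194.79 kPa
q_ult = 845.06 + 194.79 = 1039.9 kPa.

q_ult ≈ 1040 kPa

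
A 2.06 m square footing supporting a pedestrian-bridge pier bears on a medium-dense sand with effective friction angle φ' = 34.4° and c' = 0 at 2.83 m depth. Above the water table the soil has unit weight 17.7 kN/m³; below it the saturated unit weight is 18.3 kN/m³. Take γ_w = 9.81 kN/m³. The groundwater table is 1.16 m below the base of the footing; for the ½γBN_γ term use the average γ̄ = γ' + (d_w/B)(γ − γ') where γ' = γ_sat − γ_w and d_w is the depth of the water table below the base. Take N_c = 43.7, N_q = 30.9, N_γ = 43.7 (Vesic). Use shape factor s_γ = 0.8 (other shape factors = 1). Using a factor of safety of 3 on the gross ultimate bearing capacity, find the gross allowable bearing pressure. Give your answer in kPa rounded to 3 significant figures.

q_all ≈ 680 kPa

Effective surcharge at the founding depth q = γ·D_f = 17.7 × 2.83 = 50.091 kPa.
With d_w = 1.16 m < B, γ̄ = 8.49 + (1.16/2.06) × (17.7 − 8.49) = 13.676 kN/m³.
q_ult = q·N_q + 0.5·γ·B·N_γ·s_γ
     = 50.091 × 30.9 + 0.5 × 13.676 × 2.06 × 43.7 × 0.8
     = 1547.8 + 492.46 = 2040.3 kPa.
q_all = 2040.3 / 3 = 680.09 kPa.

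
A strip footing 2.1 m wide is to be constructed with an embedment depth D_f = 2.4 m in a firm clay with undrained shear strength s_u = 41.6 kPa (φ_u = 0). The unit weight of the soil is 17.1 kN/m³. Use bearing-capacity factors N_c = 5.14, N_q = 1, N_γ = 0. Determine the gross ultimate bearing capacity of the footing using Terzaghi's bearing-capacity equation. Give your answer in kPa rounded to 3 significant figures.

q_ult ≈ 255 kPa

Overburden at base level: q = 17.1 × 2.4 = 41.04 kPa.
Cohesion term c·N_c = 41.6 × 5.14 = 213.82 kPa; surcharge term q·N_q = 41.04 × 1 = 41.04 kPa.
q_ult = 213.82 + 41.04 = 254.86 kPa.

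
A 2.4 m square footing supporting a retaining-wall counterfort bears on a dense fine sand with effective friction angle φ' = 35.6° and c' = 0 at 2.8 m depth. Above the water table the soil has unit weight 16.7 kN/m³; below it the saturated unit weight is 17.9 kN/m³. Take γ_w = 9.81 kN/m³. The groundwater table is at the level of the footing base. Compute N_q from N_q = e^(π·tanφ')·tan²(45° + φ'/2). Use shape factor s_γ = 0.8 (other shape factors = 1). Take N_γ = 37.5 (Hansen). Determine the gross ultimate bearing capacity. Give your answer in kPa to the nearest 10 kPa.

tan35.6° = 0.7159, so N_q = e^(π×0.7159)·tan²(62.8°) = 9.48 × 3.786 = 35.89.
Effective surcharge at the founding depth q = γ·D_f = 16.7 × 2.8 = 46.76 kPa.
The water table coincides with the base, so in the self-weight term γ → γ' = 8.09 kN/m³.
q_ult = q·N_q + 0.5·γ·B·N_γ·s_γ
     = 46.76 × 35.891 + 0.5 × 8.09 × 2.4 × 37.5 × 0.8
     = 1678.3 + 291.24 = 1969.5 kPa.

q_ult ≈ 1970 kPa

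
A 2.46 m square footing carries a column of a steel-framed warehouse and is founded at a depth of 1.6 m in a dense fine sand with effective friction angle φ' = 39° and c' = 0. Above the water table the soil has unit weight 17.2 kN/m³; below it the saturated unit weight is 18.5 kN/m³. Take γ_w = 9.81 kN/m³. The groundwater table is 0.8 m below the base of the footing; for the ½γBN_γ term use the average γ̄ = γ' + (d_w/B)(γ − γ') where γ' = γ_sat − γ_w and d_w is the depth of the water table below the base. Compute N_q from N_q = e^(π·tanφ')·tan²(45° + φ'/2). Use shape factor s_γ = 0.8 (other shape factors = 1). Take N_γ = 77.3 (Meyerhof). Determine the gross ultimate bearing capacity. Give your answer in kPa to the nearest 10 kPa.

tan39° = 0.8098, so N_q = e^(π×0.8098)·tan²(64.5°) = 12.731 × 4.395 = 55.96.
Effective surcharge at the founding depth q = γ·D_f = 17.2 × 1.6 = 27.52 kPa.
With d_w = 0.8 m < B, γ̄ = 8.69 + (0.8/2.46) × (17.2 − 8.69) = 11.457 kN/m³.
q_ult = q·N_q + 0.5·γ·B·N_γ·s_γ
     = 27.52 × 55.957 + 0.5 × 11.457 × 2.46 × 77.3 × 0.8
     = 1539.9 + 871.49 = 2411.4 kPa.

q_ult ≈ 2410 kPa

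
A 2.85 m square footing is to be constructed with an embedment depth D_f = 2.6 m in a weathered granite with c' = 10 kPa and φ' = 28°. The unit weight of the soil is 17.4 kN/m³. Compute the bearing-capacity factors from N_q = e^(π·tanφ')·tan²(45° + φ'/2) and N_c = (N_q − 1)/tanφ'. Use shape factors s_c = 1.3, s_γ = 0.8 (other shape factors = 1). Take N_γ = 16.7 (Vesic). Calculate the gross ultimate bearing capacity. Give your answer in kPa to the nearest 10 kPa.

tan28° = 0.5317, so N_q = e^(π×0.5317)·tan²(59°) = 5.314 × 2.77 = 14.72.
N_c = (14.72 − 1)/tan28° = 25.8.
q = γ·D_f = 17.4 × 2.6 = 45.24 kPa.
c·N_c·s_c = 10 × 25.803 × 1.3 = 335.44 kPa
q·N_q = 45.24 × 14.72 = 665.93 kPa
0.5·γ·B·N_γ·s_γ = 0.5 × 17.4 × 2.85 × 16.7 × 0.8 = 331.26 kPa
q_ult = 335.44 + 665.93 + 331.26 = 1332.6 kPa.

q_ult ≈ 1330 kPa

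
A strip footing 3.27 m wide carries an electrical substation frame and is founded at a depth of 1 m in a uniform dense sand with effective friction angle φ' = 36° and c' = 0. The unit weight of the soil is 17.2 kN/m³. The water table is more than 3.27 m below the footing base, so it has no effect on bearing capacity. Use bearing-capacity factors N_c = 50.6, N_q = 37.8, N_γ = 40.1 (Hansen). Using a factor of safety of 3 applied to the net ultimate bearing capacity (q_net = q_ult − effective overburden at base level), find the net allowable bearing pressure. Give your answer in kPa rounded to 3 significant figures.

q = γ·D_f = 17.2 × 1 = 17.2 kPa.
q·N_q = 17.2 × 37.8 = 650.16 kPa
0.5·γ·B·N_γ = 0.5 × 17.2 × 3.27 × 40.1 = 1127.7 kPa
q_ult = 650.16 + 1127.7 = 1777.9 kPa.
Net ultimate: q_net = 1777.9 − 17.2 = 1760.7 kPa.
q_all(net) = 1760.7 / 3 = 586.88 kPa.

q_all(net) ≈ 587 kPa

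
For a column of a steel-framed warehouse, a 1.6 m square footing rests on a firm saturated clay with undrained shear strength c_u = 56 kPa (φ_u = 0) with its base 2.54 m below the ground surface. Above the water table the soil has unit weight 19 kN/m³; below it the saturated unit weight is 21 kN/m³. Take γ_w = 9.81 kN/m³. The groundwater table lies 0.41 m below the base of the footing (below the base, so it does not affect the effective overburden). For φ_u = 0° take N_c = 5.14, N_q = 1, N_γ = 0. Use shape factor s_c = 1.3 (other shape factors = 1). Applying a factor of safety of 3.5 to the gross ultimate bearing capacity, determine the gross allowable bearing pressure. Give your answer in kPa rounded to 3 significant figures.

q_all ≈ 121 kPa

Effective surcharge at the founding depth q = γ·D_f = 19 × 2.54 = 48.26 kPa.
q_ult = c·N_c·s_c + q·N_q
     = 56 × 5.14 × 1.3 + 48.26 × 1
     = 374.19 + 48.26 = 422.45 kPa.
q_all = q_ult / FS = 422.45 / 3.5 = 120.7 kPa.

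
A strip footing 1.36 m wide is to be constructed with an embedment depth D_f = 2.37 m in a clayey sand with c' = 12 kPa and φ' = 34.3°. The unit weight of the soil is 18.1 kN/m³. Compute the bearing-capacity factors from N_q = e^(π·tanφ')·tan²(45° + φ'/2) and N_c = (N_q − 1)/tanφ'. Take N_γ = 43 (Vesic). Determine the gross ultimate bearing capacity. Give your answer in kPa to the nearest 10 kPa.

tan34.3° = 0.6822, so N_q = e^(π×0.6822)·tan²(62.15°) = 8.525 × 3.582 = 30.54.
N_c = (30.54 − 1)/tan34.3° = 43.3.
Effective surcharge at the founding depth q = γ·D_f = 18.1 × 2.37 = 42.897 kPa.
q_ult = c·N_c + q·N_q + 0.5·γ·B·N_γ
     = 12 × 43.303 + 42.897 × 30.539 + 0.5 × 18.1 × 1.36 × 43
     = 519.64 + 1310.1 + 529.24 = 2358.9 kPa.

q_ult ≈ 2360 kPa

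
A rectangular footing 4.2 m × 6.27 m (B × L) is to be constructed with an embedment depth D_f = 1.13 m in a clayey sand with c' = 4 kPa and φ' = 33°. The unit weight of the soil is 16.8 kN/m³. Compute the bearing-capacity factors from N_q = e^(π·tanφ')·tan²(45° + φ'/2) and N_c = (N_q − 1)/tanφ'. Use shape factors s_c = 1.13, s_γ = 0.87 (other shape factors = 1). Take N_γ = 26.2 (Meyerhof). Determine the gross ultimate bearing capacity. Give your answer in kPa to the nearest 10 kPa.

tan33° = 0.6494, so N_q = e^(π×0.6494)·tan²(61.5°) = 7.692 × 3.392 = 26.09.
N_c = (26.09 − 1)/tan33° = 38.64.
Effective surcharge at the founding depth q = γ·D_f = 16.8 × 1.13 = 18.984 kPa.
q_ult = c·N_c·s_c + q·N_q + 0.5·γ·B·N_γ·s_γ
     = 4 × 38.638 × 1.13 + 18.984 × 26.092 + 0.5 × 16.8 × 4.2 × 26.2 × 0.87
     = 174.65 + 495.33 + 804.17 = 1474.1 kPa.

q_ult ≈ 1470 kPa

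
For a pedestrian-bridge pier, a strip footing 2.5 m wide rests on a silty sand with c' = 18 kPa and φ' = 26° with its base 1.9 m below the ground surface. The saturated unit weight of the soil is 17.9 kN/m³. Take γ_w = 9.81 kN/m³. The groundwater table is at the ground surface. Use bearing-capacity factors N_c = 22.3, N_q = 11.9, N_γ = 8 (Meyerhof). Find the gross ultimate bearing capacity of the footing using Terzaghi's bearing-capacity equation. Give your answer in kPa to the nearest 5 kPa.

q_ult ≈ 665 kPa

With the water table at the surface the whole profile is submerged: γ' = 17.9 − 9.81 = 8.09 kN/m³, so q = γ'·D_f = 15.371 kPa; the same γ' applies in the ½γBN_γ term.
q_ult = c·N_c + q·N_q + 0.5·γ·B·N_γ
     = 18 × 22.3 + 15.371 × 11.9 + 0.5 × 8.09 × 2.5 × 8
     = 401.4 + 182.91 + 80.9 = 665.21 kPa.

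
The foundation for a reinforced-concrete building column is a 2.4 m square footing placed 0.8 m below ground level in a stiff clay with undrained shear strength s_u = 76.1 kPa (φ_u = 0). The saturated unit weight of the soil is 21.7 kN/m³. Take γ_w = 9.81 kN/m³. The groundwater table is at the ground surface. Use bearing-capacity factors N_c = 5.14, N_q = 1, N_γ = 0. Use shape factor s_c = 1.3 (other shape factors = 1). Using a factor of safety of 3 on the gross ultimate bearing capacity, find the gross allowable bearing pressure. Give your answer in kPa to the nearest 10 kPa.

γ' = 21.7 − 9.81 = 11.89 kN/m³ (submerged throughout). q = 11.89 × 0.8 = 9.512 kPa.
c·N_c·s_c = 76.1 × 5.14 × 1.3 = 508.5 kPa
q·N_q = 9.512 × 1 = 9.512 kPa
q_ult = 508.5 + 9.512 = 518.01 kPa.
q_all = 518.01 / 3 = 172.67 kPa.

q_all ≈ 170 kPa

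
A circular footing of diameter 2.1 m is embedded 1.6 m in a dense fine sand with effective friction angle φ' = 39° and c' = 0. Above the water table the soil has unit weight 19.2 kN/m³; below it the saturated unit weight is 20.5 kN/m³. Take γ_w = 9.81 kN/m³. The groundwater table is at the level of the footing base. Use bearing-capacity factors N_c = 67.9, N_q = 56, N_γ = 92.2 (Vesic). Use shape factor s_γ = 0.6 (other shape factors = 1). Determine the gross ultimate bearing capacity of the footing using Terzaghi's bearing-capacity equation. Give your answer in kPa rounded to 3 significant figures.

Overburden at base level: q = 19.2 × 1.6 = 30.72 kPa.
Below the base the soil is submerged, so the ½γBN_γ term uses γ' = 20.5 − 9.81 = 10.69 kN/m³.
Surcharge term q·N_q = 30.72 × 56 = 1720.3 kPa; self-weight term 0.5·γ·B·N_γ·s_γ = 0.5 × 10.69 × 2.1 × 92.2 × 0.6 = 620.94 kPa.
q_ult = 1720.3 + 620.94 = 2341.3 kPa.

q_ult ≈ 2340 kPa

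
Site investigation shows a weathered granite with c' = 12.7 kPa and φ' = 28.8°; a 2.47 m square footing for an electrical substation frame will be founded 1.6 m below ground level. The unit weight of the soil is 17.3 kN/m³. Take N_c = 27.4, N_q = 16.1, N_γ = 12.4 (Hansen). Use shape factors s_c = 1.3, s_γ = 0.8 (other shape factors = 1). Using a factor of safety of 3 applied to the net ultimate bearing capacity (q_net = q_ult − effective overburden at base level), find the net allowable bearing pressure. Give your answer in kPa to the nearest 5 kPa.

Effective surcharge at the founding depth q = γ·D_f = 17.3 × 1.6 = 27.68 kPa.
q_ult = c·N_c·s_c + q·N_q + 0.5·γ·B·N_γ·s_γ
     = 12.7 × 27.4 × 1.3 + 27.68 × 16.1 + 0.5 × 17.3 × 2.47 × 12.4 × 0.8
     = 452.37 + 445.65 + 211.95 = 1110 kPa.
Net ultimate: q_net = 1110 − 27.68 = 1082.3 kPa.
q_all(net) = 1082.3 / 3 = 360.76 kPa.

q_all(net) ≈ 360 kPa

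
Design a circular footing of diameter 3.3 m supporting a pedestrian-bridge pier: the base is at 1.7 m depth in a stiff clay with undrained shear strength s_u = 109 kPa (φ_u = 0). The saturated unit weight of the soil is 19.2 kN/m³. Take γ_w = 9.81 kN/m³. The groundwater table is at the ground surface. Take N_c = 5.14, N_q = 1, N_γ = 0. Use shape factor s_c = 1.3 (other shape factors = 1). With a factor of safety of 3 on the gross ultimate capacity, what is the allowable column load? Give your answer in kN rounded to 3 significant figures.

P_all ≈ 2120 kN

With the water table at the surface the whole profile is submerged: γ' = 19.2 − 9.81 = 9.39 kN/m³, so q = γ'·D_f = 15.963 kPa.
q_ult = c·N_c·s_c + q·N_q
     = 109 × 5.14 × 1.3 + 15.963 × 1
     = 728.34 + 15.963 = 744.3 kPa.
Gross allowable pressure q_all = 744.3 / 3 = 248.1 kPa.
Footing area = 8.553 m², so allowable column load = 248.1 × 8.553 = 2122 kN.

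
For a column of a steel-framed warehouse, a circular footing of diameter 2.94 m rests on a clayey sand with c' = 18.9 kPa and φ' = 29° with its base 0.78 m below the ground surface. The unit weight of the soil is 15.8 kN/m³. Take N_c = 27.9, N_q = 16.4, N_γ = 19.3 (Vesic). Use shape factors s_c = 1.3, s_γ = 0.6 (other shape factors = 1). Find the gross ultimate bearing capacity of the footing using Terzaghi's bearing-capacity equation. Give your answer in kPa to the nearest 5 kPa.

Overburden at base level: q = 15.8 × 0.78 = 12.324 kPa.
Cohesion term c·N_c·s_c = 18.9 × 27.9 × 1.3 = 685.5 kPa; surcharge term q·N_q = 12.324 × 16.4 = 202.11 kPa; self-weight term 0.5·γ·B·N_γ·s_γ = 0.5 × 15.8 × 2.94 × 19.3 × 0.6 = 268.96 kPa.
q_ult = 685.5 + 202.11 + 268.96 = 1156.6 kPa.

q_ult ≈ 1155 kPa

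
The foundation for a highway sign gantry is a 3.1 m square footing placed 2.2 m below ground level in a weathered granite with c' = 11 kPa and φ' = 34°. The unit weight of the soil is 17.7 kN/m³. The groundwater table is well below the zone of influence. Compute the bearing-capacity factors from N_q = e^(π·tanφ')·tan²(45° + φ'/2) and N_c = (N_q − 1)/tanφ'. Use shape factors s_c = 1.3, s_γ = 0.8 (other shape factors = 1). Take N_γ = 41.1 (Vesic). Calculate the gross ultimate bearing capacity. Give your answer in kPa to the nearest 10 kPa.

q_ult ≈ 2650 kPa

tan34° = 0.6745, so N_q = e^(π×0.6745)·tan²(62°) = 8.323 × 3.537 = 29.44.
N_c = (29.44 − 1)/tan34° = 42.16.
q = γ·D_f = 17.7 × 2.2 = 38.94 kPa.
c·N_c·s_c = 11 × 42.164 × 1.3 = 602.94 kPa
q·N_q = 38.94 × 29.44 = 1146.4 kPa
0.5·γ·B·N_γ·s_γ = 0.5 × 17.7 × 3.1 × 41.1 × 0.8 = 902.06 kPa
q_ult = 602.94 + 1146.4 + 902.06 = 2651.4 kPa.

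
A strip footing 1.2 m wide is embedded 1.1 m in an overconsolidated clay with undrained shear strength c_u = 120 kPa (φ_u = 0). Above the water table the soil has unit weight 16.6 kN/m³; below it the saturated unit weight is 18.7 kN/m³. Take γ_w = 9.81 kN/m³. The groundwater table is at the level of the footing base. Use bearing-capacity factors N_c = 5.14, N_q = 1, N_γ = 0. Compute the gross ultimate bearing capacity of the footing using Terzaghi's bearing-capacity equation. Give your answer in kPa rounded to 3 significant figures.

q = γ·D_f = 16.6 × 1.1 = 18.26 kPa.
c·N_c = 120 × 5.14 = 616.8 kPa
q·N_q = 18.26 × 1 = 18.26 kPa
q_ult = 616.8 + 18.26 = 635.06 kPa.

q_ult ≈ 635 kPa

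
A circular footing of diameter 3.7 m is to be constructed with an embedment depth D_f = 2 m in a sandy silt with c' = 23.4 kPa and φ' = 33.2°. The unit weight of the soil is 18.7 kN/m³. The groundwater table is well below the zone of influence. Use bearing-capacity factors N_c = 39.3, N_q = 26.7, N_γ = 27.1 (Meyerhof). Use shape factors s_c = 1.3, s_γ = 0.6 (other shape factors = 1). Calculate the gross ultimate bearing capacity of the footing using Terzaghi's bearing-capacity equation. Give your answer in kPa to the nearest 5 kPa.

Effective surcharge at the founding depth q = γ·D_f = 18.7 × 2 = 37.4 kPa.
q_ult = c·N_c·s_c + q·N_q + 0.5·γ·B·N_γ·s_γ
     = 23.4 × 39.3 × 1.3 + 37.4 × 26.7 + 0.5 × 18.7 × 3.7 × 27.1 × 0.6
     = 1195.5 + 998.58 + 562.51 = 2756.6 kPa.

q_ult ≈ 2755 kPa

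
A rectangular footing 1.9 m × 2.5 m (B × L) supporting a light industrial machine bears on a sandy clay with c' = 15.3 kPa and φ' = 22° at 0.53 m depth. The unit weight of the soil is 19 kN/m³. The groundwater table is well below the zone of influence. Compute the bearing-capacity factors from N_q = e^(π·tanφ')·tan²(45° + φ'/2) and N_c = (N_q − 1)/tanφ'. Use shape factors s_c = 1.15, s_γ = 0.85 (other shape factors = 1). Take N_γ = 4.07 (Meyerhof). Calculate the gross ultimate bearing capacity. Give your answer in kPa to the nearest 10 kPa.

tan22° = 0.404, so N_q = e^(π×0.404)·tan²(56°) = 3.558 × 2.198 = 7.82.
N_c = (7.82 − 1)/tan22° = 16.88.
Effective surcharge at the founding depth q = γ·D_f = 19 × 0.53 = 10.07 kPa.
q_ult = c·N_c·s_c + q·N_q + 0.5·γ·B·N_γ·s_γ
     = 15.3 × 16.883 × 1.15 + 10.07 × 7.8211 + 0.5 × 19 × 1.9 × 4.07 × 0.85
     = 297.05 + 78.759 + 62.444 = 438.26 kPa.

q_ult ≈ 440 kPa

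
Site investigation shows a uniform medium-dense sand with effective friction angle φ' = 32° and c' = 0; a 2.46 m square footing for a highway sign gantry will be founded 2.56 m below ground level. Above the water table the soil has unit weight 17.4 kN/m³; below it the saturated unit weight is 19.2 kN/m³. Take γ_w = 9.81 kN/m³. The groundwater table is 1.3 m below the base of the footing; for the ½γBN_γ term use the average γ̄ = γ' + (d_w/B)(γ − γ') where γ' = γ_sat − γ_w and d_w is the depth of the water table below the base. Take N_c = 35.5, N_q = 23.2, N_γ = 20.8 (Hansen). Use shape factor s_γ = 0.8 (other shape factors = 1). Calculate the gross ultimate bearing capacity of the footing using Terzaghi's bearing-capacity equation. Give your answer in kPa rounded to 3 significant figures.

q_ult ≈ 1310 kPa

q = γ·D_f = 17.4 × 2.56 = 44.544 kPa.
γ' = 9.39 kN/m³; averaging over the depth B below the base, γ̄ = γ' + (d_w/B)(γ − γ') = 13.623 kN/m³.
q·N_q = 44.544 × 23.2 = 1033.4 kPa
0.5·γ·B·N_γ·s_γ = 0.5 × 13.623 × 2.46 × 20.8 × 0.8 = 278.82 kPa
q_ult = 1033.4 + 278.82 = 1312.2 kPa.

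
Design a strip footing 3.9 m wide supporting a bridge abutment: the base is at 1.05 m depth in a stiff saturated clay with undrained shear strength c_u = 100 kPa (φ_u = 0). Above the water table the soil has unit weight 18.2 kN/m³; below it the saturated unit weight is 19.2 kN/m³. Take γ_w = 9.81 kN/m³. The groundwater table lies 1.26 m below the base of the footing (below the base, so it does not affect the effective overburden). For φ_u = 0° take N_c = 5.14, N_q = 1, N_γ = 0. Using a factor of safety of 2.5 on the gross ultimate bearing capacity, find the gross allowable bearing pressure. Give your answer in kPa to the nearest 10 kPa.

Overburden at base level: q = 18.2 × 1.05 = 19.11 kPa.
Cohesion term c·N_c = 100 × 5.14 = 514 kPa; surcharge term q·N_q = 19.11 × 1 = 19.11 kPa.
q_ult = 514 + 19.11 = 533.11 kPa.
q_all = 533.11 / 2.5 = 213.24 kPa.

q_all ≈ 210 kPa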